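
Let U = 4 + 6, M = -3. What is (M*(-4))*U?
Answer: 120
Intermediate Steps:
U = 10
(M*(-4))*U = -3*(-4)*10 = 12*10 = 120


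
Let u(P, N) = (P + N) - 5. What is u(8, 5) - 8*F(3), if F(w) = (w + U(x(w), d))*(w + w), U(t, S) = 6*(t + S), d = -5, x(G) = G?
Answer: 440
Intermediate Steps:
u(P, N) = -5 + N + P (u(P, N) = (N + P) - 5 = -5 + N + P)
U(t, S) = 6*S + 6*t (U(t, S) = 6*(S + t) = 6*S + 6*t)
F(w) = 2*w*(-30 + 7*w) (F(w) = (w + (6*(-5) + 6*w))*(w + w) = (w + (-30 + 6*w))*(2*w) = (-30 + 7*w)*(2*w) = 2*w*(-30 + 7*w))
u(8, 5) - 8*F(3) = (-5 + 5 + 8) - 16*3*(-30 + 7*3) = 8 - 16*3*(-30 + 21) = 8 - 16*3*(-9) = 8 - 8*(-54) = 8 + 432 = 440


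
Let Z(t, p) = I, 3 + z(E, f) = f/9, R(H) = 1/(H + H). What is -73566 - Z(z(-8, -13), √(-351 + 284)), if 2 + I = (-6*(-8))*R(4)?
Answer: -73570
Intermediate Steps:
R(H) = 1/(2*H)
z(E, f) = -3 + f/9
I = 4 (I = -2 + (-6*(-8))*((½)/4) = -2 + 48*((½)*(¼)) = -2 + 48*(⅛) = -2 + 6 = 4)
Z(t, p) = 4
-73566 - Z(z(-8, -13), √(-351 + 284)) = -73566 - 1*4 = -73566 - 4 = -73570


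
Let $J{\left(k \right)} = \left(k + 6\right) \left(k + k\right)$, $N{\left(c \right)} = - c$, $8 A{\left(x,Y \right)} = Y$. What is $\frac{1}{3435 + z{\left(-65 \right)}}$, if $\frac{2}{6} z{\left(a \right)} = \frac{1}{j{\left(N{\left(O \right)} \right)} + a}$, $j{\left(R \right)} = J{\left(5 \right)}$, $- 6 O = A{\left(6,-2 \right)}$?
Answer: $\frac{15}{51526} \approx 0.00029112$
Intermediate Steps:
$A{\left(x,Y \right)} = \frac{Y}{8}$
$O = \frac{1}{24}$ ($O = - \frac{\frac{1}{8} \left(-2\right)}{6} = \left(- \frac{1}{6}\right) \left(- \frac{1}{4}\right) = \frac{1}{24} \approx 0.041667$)
$J{\left(k \right)} = 2 k \left(6 + k\right)$ ($J{\left(k \right)} = \left(6 + k\right) 2 k = 2 k \left(6 + k\right)$)
$j{\left(R \right)} = 110$ ($j{\left(R \right)} = 2 \cdot 5 \left(6 + 5\right) = 2 \cdot 5 \cdot 11 = 110$)
$z{\left(a \right)} = \frac{3}{110 + a}$
$\frac{1}{3435 + z{\left(-65 \right)}} = \frac{1}{3435 + \frac{3}{110 - 65}} = \frac{1}{3435 + \frac{3}{45}} = \frac{1}{3435 + 3 \cdot \frac{1}{45}} = \frac{1}{3435 + \frac{1}{15}} = \frac{1}{\frac{51526}{15}} = \frac{15}{51526}$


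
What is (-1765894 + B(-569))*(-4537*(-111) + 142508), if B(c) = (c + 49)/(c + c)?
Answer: -649212104439990/569 ≈ -1.1410e+12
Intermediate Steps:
B(c) = (49 + c)/(2*c) (B(c) = (49 + c)/((2*c)) = (49 + c)*(1/(2*c)) = (49 + c)/(2*c))
(-1765894 + B(-569))*(-4537*(-111) + 142508) = (-1765894 + (1/2)*(49 - 569)/(-569))*(-4537*(-111) + 142508) = (-1765894 + (1/2)*(-1/569)*(-520))*(503607 + 142508) = (-1765894 + 260/569)*646115 = -1004793426/569*646115 = -649212104439990/569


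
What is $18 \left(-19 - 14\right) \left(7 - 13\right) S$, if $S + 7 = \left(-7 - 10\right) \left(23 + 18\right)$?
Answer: $-2509056$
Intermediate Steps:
$S = -704$ ($S = -7 + \left(-7 - 10\right) \left(23 + 18\right) = -7 - 697 = -704$)
$18 \left(-19 - 14\right) \left(7 - 13\right) S = 18 \left(-19 - 14\right) \left(7 - 13\right) \left(-704\right) = 18 \left(\left(-33\right) \left(-6\right)\right) \left(-704\right) = 18 \cdot 198 \left(-704\right) = 3564 \left(-704\right) = -2509056$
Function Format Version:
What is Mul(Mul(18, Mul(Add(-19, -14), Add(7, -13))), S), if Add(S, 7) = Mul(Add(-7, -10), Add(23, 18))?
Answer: -2509056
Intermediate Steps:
S = -704 (S = Add(-7, Mul(Add(-7, -10), Add(23, 18))) = Add(-7, Mul(-17, 41)) = Add(-7, -697) = -704)
Mul(Mul(18, Mul(Add(-19, -14), Add(7, -13))), S) = Mul(Mul(18, Mul(Add(-19, -14), Add(7, -13))), -704) = Mul(Mul(18, Mul(-33, -6)), -704) = Mul(Mul(18, 198), -704) = Mul(3564, -704) = -2509056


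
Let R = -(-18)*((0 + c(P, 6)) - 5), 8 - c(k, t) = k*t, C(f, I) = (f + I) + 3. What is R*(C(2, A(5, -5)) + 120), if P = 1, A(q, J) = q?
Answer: -7020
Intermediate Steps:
C(f, I) = 3 + I + f (C(f, I) = (I + f) + 3 = 3 + I + f)
c(k, t) = 8 - k*t
R = -54 (R = -(-18)*((0 + (8 - 1*1*6)) - 5) = -(-18)*((0 + (8 - 6)) - 5) = -(-18)*((0 + 2) - 5) = -(-18)*(2 - 5) = -(-18)*(-3) = -6*9 = -54)
R*(C(2, A(5, -5)) + 120) = -54*((3 + 5 + 2) + 120) = -54*(10 + 120) = -54*130 = -7020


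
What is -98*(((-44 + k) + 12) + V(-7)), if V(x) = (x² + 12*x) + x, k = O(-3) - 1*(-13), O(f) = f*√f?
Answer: 5978 + 294*I*√3 ≈ 5978.0 + 509.22*I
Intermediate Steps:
O(f) = f^(3/2)
k = 13 - 3*I*√3 (k = (-3)^(3/2) - 1*(-13) = -3*I*√3 + 13 = 13 - 3*I*√3 ≈ 13.0 - 5.1962*I)
V(x) = x² + 13*x
-98*(((-44 + k) + 12) + V(-7)) = -98*(((-44 + (13 - 3*I*√3)) + 12) - 7*(13 - 7)) = -98*(((-31 - 3*I*√3) + 12) - 7*6) = -98*((-19 - 3*I*√3) - 42) = -98*(-61 - 3*I*√3) = 5978 + 294*I*√3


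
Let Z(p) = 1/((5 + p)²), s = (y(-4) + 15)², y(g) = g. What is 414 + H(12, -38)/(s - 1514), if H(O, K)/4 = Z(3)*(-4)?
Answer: 2306809/5572 ≈ 414.00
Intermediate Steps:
s = 121 (s = (-4 + 15)² = 11² = 121)
Z(p) = (5 + p)⁻²
H(O, K) = -¼ (H(O, K) = 4*(-4/(5 + 3)²) = 4*(-4/8²) = 4*((1/64)*(-4)) = 4*(-1/16) = -¼)
414 + H(12, -38)/(s - 1514) = 414 - ¼/(121 - 1514) = 414 - ¼/(-1393) = 414 - 1/1393*(-¼) = 414 + 1/5572 = 2306809/5572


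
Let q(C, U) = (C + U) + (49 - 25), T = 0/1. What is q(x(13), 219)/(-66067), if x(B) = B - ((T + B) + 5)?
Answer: -238/66067 ≈ -0.0036024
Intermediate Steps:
T = 0 (T = 0*1 = 0)
x(B) = -5 (x(B) = B - ((0 + B) + 5) = B - (B + 5) = B - (5 + B) = B + (-5 - B) = -5)
q(C, U) = 24 + C + U (q(C, U) = (C + U) + 24 = 24 + C + U)
q(x(13), 219)/(-66067) = (24 - 5 + 219)/(-66067) = 238*(-1/66067) = -238/66067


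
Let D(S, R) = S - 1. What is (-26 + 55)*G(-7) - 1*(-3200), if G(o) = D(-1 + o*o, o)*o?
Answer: -6341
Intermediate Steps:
D(S, R) = -1 + S
G(o) = o*(-2 + o**2) (G(o) = (-1 + (-1 + o*o))*o = (-1 + (-1 + o**2))*o = (-2 + o**2)*o = o*(-2 + o**2))
(-26 + 55)*G(-7) - 1*(-3200) = (-26 + 55)*(-7*(-2 + (-7)**2)) - 1*(-3200) = 29*(-7*(-2 + 49)) + 3200 = 29*(-7*47) + 3200 = 29*(-329) + 3200 = -9541 + 3200 = -6341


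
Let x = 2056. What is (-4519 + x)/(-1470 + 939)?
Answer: 821/177 ≈ 4.6384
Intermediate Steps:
(-4519 + x)/(-1470 + 939) = (-4519 + 2056)/(-1470 + 939) = -2463/(-531) = -2463*(-1/531) = 821/177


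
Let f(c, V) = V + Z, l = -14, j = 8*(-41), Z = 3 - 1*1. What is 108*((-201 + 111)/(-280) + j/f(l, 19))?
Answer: -11565/7 ≈ -1652.1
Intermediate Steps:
Z = 2 (Z = 3 - 1 = 2)
j = -328
f(c, V) = 2 + V (f(c, V) = V + 2 = 2 + V)
108*((-201 + 111)/(-280) + j/f(l, 19)) = 108*((-201 + 111)/(-280) - 328/(2 + 19)) = 108*(-90*(-1/280) - 328/21) = 108*(9/28 - 328*1/21) = 108*(9/28 - 328/21) = 108*(-1285/84) = -11565/7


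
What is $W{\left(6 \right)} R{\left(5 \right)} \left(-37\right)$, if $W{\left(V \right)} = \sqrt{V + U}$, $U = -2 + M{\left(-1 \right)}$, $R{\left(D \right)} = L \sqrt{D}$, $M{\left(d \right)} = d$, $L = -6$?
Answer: $222 \sqrt{15} \approx 859.8$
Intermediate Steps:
$R{\left(D \right)} = - 6 \sqrt{D}$
$U = -3$ ($U = -2 - 1 = -3$)
$W{\left(V \right)} = \sqrt{-3 + V}$ ($W{\left(V \right)} = \sqrt{V - 3} = \sqrt{-3 + V}$)
$W{\left(6 \right)} R{\left(5 \right)} \left(-37\right) = \sqrt{-3 + 6} \left(- 6 \sqrt{5}\right) \left(-37\right) = \sqrt{3} \left(- 6 \sqrt{5}\right) \left(-37\right) = - 6 \sqrt{15} \left(-37\right) = 222 \sqrt{15}$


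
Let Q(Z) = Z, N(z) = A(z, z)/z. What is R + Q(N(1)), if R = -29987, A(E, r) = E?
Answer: -29986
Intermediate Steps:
N(z) = 1 (N(z) = z/z = 1)
R + Q(N(1)) = -29987 + 1 = -29986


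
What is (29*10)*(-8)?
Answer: -2320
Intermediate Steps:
(29*10)*(-8) = 290*(-8) = -2320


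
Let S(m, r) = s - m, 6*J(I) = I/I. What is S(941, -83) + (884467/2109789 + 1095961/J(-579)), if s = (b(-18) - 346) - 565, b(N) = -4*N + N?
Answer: 13869686257219/2109789 ≈ 6.5740e+6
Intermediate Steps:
b(N) = -3*N
J(I) = ⅙ (J(I) = (I/I)/6 = (⅙)*1 = ⅙)
s = -857 (s = (-3*(-18) - 346) - 565 = (54 - 346) - 565 = -292 - 565 = -857)
S(m, r) = -857 - m
S(941, -83) + (884467/2109789 + 1095961/J(-579)) = (-857 - 1*941) + (884467/2109789 + 1095961/(⅙)) = (-857 - 941) + (884467*(1/2109789) + 1095961*6) = -1798 + (884467/2109789 + 6575766) = -1798 + 13873479657841/2109789 = 13869686257219/2109789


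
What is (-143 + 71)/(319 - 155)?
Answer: -18/41 ≈ -0.43902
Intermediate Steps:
(-143 + 71)/(319 - 155) = -72/164 = -72*1/164 = -18/41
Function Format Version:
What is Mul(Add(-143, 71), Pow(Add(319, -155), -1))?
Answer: Rational(-18, 41) ≈ -0.43902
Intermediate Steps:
Mul(Add(-143, 71), Pow(Add(319, -155), -1)) = Mul(-72, Pow(164, -1)) = Mul(-72, Rational(1, 164)) = Rational(-18, 41)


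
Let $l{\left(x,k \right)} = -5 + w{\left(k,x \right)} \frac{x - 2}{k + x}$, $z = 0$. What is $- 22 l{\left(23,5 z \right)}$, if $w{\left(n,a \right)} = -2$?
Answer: $\frac{3454}{23} \approx 150.17$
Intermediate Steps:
$l{\left(x,k \right)} = -5 - \frac{2 \left(-2 + x\right)}{k + x}$ ($l{\left(x,k \right)} = -5 - 2 \frac{x - 2}{k + x} = -5 - 2 \frac{-2 + x}{k + x} = -5 - \frac{2 \left(-2 + x\right)}{k + x}$)
$- 22 l{\left(23,5 z \right)} = - 22 \frac{4 - 161 - 5 \cdot 5 \cdot 0}{5 \cdot 0 + 23} = - 22 \frac{4 - 161 - 0}{0 + 23} = - 22 \frac{4 - 161 + 0}{23} = - 22 \cdot \frac{1}{23} \left(-157\right) = \left(-22\right) \left(- \frac{157}{23}\right) = \frac{3454}{23}$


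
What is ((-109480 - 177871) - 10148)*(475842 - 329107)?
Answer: -43653515765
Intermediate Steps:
((-109480 - 177871) - 10148)*(475842 - 329107) = (-287351 - 10148)*146735 = -297499*146735 = -43653515765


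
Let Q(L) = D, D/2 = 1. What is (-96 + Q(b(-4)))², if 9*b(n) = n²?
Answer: 8836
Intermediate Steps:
b(n) = n²/9
D = 2 (D = 2*1 = 2)
Q(L) = 2
(-96 + Q(b(-4)))² = (-96 + 2)² = (-94)² = 8836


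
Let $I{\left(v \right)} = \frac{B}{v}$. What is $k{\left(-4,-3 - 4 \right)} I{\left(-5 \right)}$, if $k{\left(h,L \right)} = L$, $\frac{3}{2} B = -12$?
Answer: $- \frac{56}{5} \approx -11.2$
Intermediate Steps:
$B = -8$ ($B = \frac{2}{3} \left(-12\right) = -8$)
$I{\left(v \right)} = - \frac{8}{v}$
$k{\left(-4,-3 - 4 \right)} I{\left(-5 \right)} = \left(-3 - 4\right) \left(- \frac{8}{-5}\right) = \left(-3 - 4\right) \left(\left(-8\right) \left(- \frac{1}{5}\right)\right) = \left(-7\right) \frac{8}{5} = - \frac{56}{5}$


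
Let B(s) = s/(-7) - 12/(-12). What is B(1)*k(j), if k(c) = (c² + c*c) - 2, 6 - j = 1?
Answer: 288/7 ≈ 41.143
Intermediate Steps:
j = 5 (j = 6 - 1*1 = 6 - 1 = 5)
k(c) = -2 + 2*c² (k(c) = (c² + c²) - 2 = 2*c² - 2 = -2 + 2*c²)
B(s) = 1 - s/7 (B(s) = s*(-⅐) - 12*(-1/12) = -s/7 + 1 = 1 - s/7)
B(1)*k(j) = (1 - ⅐*1)*(-2 + 2*5²) = (1 - ⅐)*(-2 + 2*25) = 6*(-2 + 50)/7 = (6/7)*48 = 288/7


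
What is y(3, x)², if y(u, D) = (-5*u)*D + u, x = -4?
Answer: 3969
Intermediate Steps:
y(u, D) = u - 5*D*u (y(u, D) = -5*D*u + u = u - 5*D*u)
y(3, x)² = (3*(1 - 5*(-4)))² = (3*(1 + 20))² = (3*21)² = 63² = 3969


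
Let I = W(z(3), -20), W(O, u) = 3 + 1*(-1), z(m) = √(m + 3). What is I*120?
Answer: 240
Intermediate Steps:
z(m) = √(3 + m)
W(O, u) = 2 (W(O, u) = 3 - 1 = 2)
I = 2
I*120 = 2*120 = 240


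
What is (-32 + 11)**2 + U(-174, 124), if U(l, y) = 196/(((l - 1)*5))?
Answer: 55097/125 ≈ 440.78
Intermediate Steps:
U(l, y) = 196/(-5 + 5*l) (U(l, y) = 196/(((-1 + l)*5)) = 196/(-5 + 5*l))
(-32 + 11)**2 + U(-174, 124) = (-32 + 11)**2 + 196/(5*(-1 - 174)) = (-21)**2 + (196/5)/(-175) = 441 + (196/5)*(-1/175) = 441 - 28/125 = 55097/125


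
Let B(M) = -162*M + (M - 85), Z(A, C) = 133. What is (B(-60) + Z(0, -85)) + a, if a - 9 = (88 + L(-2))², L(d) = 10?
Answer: 19321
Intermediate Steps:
a = 9613 (a = 9 + (88 + 10)² = 9 + 98² = 9 + 9604 = 9613)
B(M) = -85 - 161*M (B(M) = -162*M + (-85 + M) = -85 - 161*M)
(B(-60) + Z(0, -85)) + a = ((-85 - 161*(-60)) + 133) + 9613 = ((-85 + 9660) + 133) + 9613 = (9575 + 133) + 9613 = 9708 + 9613 = 19321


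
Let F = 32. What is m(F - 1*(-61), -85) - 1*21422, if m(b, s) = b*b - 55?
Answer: -12828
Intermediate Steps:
m(b, s) = -55 + b² (m(b, s) = b² - 55 = -55 + b²)
m(F - 1*(-61), -85) - 1*21422 = (-55 + (32 - 1*(-61))²) - 1*21422 = (-55 + (32 + 61)²) - 21422 = (-55 + 93²) - 21422 = (-55 + 8649) - 21422 = 8594 - 21422 = -12828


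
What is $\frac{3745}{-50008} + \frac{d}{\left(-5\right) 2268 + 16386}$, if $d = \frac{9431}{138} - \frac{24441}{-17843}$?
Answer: $- \frac{1355268131309}{22190938132104} \approx -0.061073$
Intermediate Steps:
$d = \frac{171650191}{2462334}$ ($d = 9431 \cdot \frac{1}{138} - - \frac{24441}{17843} = \frac{9431}{138} + \frac{24441}{17843} = \frac{171650191}{2462334} \approx 69.71$)
$\frac{3745}{-50008} + \frac{d}{\left(-5\right) 2268 + 16386} = \frac{3745}{-50008} + \frac{171650191}{2462334 \left(\left(-5\right) 2268 + 16386\right)} = 3745 \left(- \frac{1}{50008}\right) + \frac{171650191}{2462334 \left(-11340 + 16386\right)} = - \frac{535}{7144} + \frac{171650191}{2462334 \cdot 5046} = - \frac{535}{7144} + \frac{171650191}{2462334} \cdot \frac{1}{5046} = - \frac{535}{7144} + \frac{171650191}{12424937364} = - \frac{1355268131309}{22190938132104}$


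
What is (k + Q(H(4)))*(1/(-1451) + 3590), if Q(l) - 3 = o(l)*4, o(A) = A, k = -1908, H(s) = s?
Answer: -9839969121/1451 ≈ -6.7815e+6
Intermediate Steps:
Q(l) = 3 + 4*l (Q(l) = 3 + l*4 = 3 + 4*l)
(k + Q(H(4)))*(1/(-1451) + 3590) = (-1908 + (3 + 4*4))*(1/(-1451) + 3590) = (-1908 + (3 + 16))*(-1/1451 + 3590) = (-1908 + 19)*(5209089/1451) = -1889*5209089/1451 = -9839969121/1451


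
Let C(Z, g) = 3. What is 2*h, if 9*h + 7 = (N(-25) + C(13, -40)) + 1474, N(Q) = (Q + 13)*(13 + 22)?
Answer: 700/3 ≈ 233.33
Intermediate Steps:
N(Q) = 455 + 35*Q (N(Q) = (13 + Q)*35 = 455 + 35*Q)
h = 350/3 (h = -7/9 + (((455 + 35*(-25)) + 3) + 1474)/9 = -7/9 + (((455 - 875) + 3) + 1474)/9 = -7/9 + ((-420 + 3) + 1474)/9 = -7/9 + (-417 + 1474)/9 = -7/9 + (⅑)*1057 = -7/9 + 1057/9 = 350/3 ≈ 116.67)
2*h = 2*(350/3) = 700/3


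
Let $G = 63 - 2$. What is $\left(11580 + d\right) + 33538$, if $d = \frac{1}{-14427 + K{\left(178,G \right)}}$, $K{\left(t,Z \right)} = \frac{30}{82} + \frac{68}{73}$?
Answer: $\frac{1948020540111}{43176128} \approx 45118.0$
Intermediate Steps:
$G = 61$ ($G = 63 - 2 = 61$)
$K{\left(t,Z \right)} = \frac{3883}{2993}$ ($K{\left(t,Z \right)} = 30 \cdot \frac{1}{82} + 68 \cdot \frac{1}{73} = \frac{15}{41} + \frac{68}{73} = \frac{3883}{2993}$)
$d = - \frac{2993}{43176128}$ ($d = \frac{1}{-14427 + \frac{3883}{2993}} = \frac{1}{- \frac{43176128}{2993}} = - \frac{2993}{43176128} \approx -6.9321 \cdot 10^{-5}$)
$\left(11580 + d\right) + 33538 = \left(11580 - \frac{2993}{43176128}\right) + 33538 = \frac{499979559247}{43176128} + 33538 = \frac{1948020540111}{43176128}$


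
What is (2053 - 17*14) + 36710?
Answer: 38525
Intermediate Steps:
(2053 - 17*14) + 36710 = (2053 - 238) + 36710 = 1815 + 36710 = 38525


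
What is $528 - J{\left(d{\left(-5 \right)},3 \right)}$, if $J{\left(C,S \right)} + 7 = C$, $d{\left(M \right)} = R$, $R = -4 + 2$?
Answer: $537$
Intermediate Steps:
$R = -2$
$d{\left(M \right)} = -2$
$J{\left(C,S \right)} = -7 + C$
$528 - J{\left(d{\left(-5 \right)},3 \right)} = 528 - \left(-7 - 2\right) = 528 - -9 = 528 + 9 = 537$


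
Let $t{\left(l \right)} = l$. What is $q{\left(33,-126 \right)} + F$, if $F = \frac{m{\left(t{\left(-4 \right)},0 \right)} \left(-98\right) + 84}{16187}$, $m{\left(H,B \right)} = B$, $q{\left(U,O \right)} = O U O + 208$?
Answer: $\frac{8483865776}{16187} \approx 5.2412 \cdot 10^{5}$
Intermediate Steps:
$q{\left(U,O \right)} = 208 + U O^{2}$ ($q{\left(U,O \right)} = U O^{2} + 208 = 208 + U O^{2}$)
$F = \frac{84}{16187}$ ($F = \frac{0 \left(-98\right) + 84}{16187} = \left(0 + 84\right) \frac{1}{16187} = 84 \cdot \frac{1}{16187} = \frac{84}{16187} \approx 0.0051894$)
$q{\left(33,-126 \right)} + F = \left(208 + 33 \left(-126\right)^{2}\right) + \frac{84}{16187} = \left(208 + 33 \cdot 15876\right) + \frac{84}{16187} = \left(208 + 523908\right) + \frac{84}{16187} = 524116 + \frac{84}{16187} = \frac{8483865776}{16187}$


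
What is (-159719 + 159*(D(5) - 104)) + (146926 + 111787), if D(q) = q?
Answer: 83253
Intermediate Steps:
(-159719 + 159*(D(5) - 104)) + (146926 + 111787) = (-159719 + 159*(5 - 104)) + (146926 + 111787) = (-159719 + 159*(-99)) + 258713 = (-159719 - 15741) + 258713 = -175460 + 258713 = 83253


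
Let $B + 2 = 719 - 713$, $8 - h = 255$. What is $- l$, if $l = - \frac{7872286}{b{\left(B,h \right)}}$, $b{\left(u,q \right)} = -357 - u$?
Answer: $- \frac{7872286}{361} \approx -21807.0$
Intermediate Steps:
$h = -247$ ($h = 8 - 255 = -247$)
$B = 4$ ($B = -2 + \left(719 - 713\right) = -2 + 6 = 4$)
$l = \frac{7872286}{361}$ ($l = - \frac{7872286}{-357 - 4} = - \frac{7872286}{-361} = \left(-7872286\right) \left(- \frac{1}{361}\right) = \frac{7872286}{361} \approx 21807.0$)
$- l = \left(-1\right) \frac{7872286}{361} = - \frac{7872286}{361}$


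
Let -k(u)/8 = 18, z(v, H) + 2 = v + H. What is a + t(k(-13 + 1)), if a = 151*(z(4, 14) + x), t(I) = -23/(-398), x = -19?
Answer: -180271/398 ≈ -452.94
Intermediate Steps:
z(v, H) = -2 + H + v (z(v, H) = -2 + (v + H) = -2 + (H + v) = -2 + H + v)
k(u) = -144 (k(u) = -8*18 = -144)
t(I) = 23/398 (t(I) = -23*(-1/398) = 23/398)
a = -453 (a = 151*((-2 + 14 + 4) - 19) = 151*(16 - 19) = 151*(-3) = -453)
a + t(k(-13 + 1)) = -453 + 23/398 = -180271/398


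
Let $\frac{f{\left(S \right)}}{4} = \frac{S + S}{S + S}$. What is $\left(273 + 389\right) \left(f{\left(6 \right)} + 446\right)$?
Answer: $297900$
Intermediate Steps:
$f{\left(S \right)} = 4$ ($f{\left(S \right)} = 4 \frac{S + S}{S + S} = 4 \frac{2 S}{2 S} = 4 \cdot 2 S \frac{1}{2 S} = 4 \cdot 1 = 4$)
$\left(273 + 389\right) \left(f{\left(6 \right)} + 446\right) = \left(273 + 389\right) \left(4 + 446\right) = 662 \cdot 450 = 297900$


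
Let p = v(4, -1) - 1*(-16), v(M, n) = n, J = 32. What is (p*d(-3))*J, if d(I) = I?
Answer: -1440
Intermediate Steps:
p = 15 (p = -1 - 1*(-16) = -1 + 16 = 15)
(p*d(-3))*J = (15*(-3))*32 = -45*32 = -1440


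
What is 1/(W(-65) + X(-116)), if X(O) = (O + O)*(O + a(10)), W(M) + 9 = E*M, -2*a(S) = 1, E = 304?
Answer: 1/7259 ≈ 0.00013776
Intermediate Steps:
a(S) = -½ (a(S) = -½*1 = -½)
W(M) = -9 + 304*M
X(O) = 2*O*(-½ + O) (X(O) = (O + O)*(O - ½) = (2*O)*(-½ + O) = 2*O*(-½ + O))
1/(W(-65) + X(-116)) = 1/((-9 + 304*(-65)) - 116*(-1 + 2*(-116))) = 1/((-9 - 19760) - 116*(-1 - 232)) = 1/(-19769 - 116*(-233)) = 1/(-19769 + 27028) = 1/7259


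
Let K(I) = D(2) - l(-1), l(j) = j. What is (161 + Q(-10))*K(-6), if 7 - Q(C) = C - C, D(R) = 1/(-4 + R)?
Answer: 84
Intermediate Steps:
Q(C) = 7 (Q(C) = 7 - (C - C) = 7 - 1*0 = 7 + 0 = 7)
K(I) = 1/2 (K(I) = 1/(-4 + 2) - 1*(-1) = 1/(-2) + 1 = -1/2 + 1 = 1/2)
(161 + Q(-10))*K(-6) = (161 + 7)*(1/2) = 168*(1/2) = 84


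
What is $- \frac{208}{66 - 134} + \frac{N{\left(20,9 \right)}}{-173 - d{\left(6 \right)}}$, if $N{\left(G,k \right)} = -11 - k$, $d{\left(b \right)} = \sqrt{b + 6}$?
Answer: $\frac{1614504}{508589} - \frac{40 \sqrt{3}}{29917} \approx 3.1722$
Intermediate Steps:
$d{\left(b \right)} = \sqrt{6 + b}$
$- \frac{208}{66 - 134} + \frac{N{\left(20,9 \right)}}{-173 - d{\left(6 \right)}} = - \frac{208}{66 - 134} + \frac{-11 - 9}{-173 - \sqrt{6 + 6}} = - \frac{208}{66 - 134} + \frac{-11 - 9}{-173 - \sqrt{12}} = - \frac{208}{-68} - \frac{20}{-173 - 2 \sqrt{3}} = \left(-208\right) \left(- \frac{1}{68}\right) - \frac{20}{-173 - 2 \sqrt{3}} = \frac{52}{17} - \frac{20}{-173 - 2 \sqrt{3}}$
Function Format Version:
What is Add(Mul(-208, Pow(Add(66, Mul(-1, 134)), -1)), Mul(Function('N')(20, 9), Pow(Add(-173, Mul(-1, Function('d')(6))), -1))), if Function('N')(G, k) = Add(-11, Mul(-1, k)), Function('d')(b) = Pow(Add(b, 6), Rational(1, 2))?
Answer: Add(Rational(1614504, 508589), Mul(Rational(-40, 29917), Pow(3, Rational(1, 2)))) ≈ 3.1722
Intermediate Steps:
Function('d')(b) = Pow(Add(6, b), Rational(1, 2))
Add(Mul(-208, Pow(Add(66, Mul(-1, 134)), -1)), Mul(Function('N')(20, 9), Pow(Add(-173, Mul(-1, Function('d')(6))), -1))) = Add(Mul(-208, Pow(Add(66, Mul(-1, 134)), -1)), Mul(Add(-11, Mul(-1, 9)), Pow(Add(-173, Mul(-1, Pow(Add(6, 6), Rational(1, 2)))), -1))) = Add(Mul(-208, Pow(Add(66, -134), -1)), Mul(Add(-11, -9), Pow(Add(-173, Mul(-1, Pow(12, Rational(1, 2)))), -1))) = Add(Mul(-208, Pow(-68, -1)), Mul(-20, Pow(Add(-173, Mul(-1, Mul(2, Pow(3, Rational(1, 2))))), -1))) = Add(Mul(-208, Rational(-1, 68)), Mul(-20, Pow(Add(-173, Mul(-2, Pow(3, Rational(1, 2)))), -1))) = Add(Rational(52, 17), Mul(-20, Pow(Add(-173, Mul(-2, Pow(3, Rational(1, 2)))), -1)))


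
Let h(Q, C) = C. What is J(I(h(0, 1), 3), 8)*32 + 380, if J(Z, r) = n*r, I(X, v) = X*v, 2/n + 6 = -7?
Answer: 4428/13 ≈ 340.62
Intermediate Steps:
n = -2/13 (n = 2/(-6 - 7) = 2/(-13) = 2*(-1/13) = -2/13 ≈ -0.15385)
J(Z, r) = -2*r/13
J(I(h(0, 1), 3), 8)*32 + 380 = -2/13*8*32 + 380 = -16/13*32 + 380 = -512/13 + 380 = 4428/13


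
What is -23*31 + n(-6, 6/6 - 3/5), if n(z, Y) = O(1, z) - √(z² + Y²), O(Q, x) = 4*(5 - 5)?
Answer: -713 - 2*√226/5 ≈ -719.01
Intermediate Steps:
O(Q, x) = 0 (O(Q, x) = 4*0 = 0)
n(z, Y) = -√(Y² + z²) (n(z, Y) = 0 - √(z² + Y²) = 0 - √(Y² + z²) = -√(Y² + z²))
-23*31 + n(-6, 6/6 - 3/5) = -23*31 - √((6/6 - 3/5)² + (-6)²) = -713 - √((6*(⅙) - 3*⅕)² + 36) = -713 - √((1 - ⅗)² + 36) = -713 - √((⅖)² + 36) = -713 - √(4/25 + 36) = -713 - √(904/25) = -713 - 2*√226/5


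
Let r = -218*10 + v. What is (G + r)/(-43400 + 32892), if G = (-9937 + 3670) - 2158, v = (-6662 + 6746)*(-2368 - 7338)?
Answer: 825909/10508 ≈ 78.598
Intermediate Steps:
v = -815304 (v = 84*(-9706) = -815304)
r = -817484 (r = -218*10 - 815304 = -2180 - 815304 = -817484)
G = -8425 (G = -6267 - 2158 = -8425)
(G + r)/(-43400 + 32892) = (-8425 - 817484)/(-43400 + 32892) = -825909/(-10508) = -825909*(-1/10508) = 825909/10508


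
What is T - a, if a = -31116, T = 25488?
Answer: 56604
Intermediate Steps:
T - a = 25488 - 1*(-31116) = 25488 + 31116 = 56604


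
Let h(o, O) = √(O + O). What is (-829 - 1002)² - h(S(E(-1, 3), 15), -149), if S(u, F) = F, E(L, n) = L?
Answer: 3352561 - I*√298 ≈ 3.3526e+6 - 17.263*I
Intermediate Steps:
h(o, O) = √2*√O (h(o, O) = √(2*O) = √2*√O)
(-829 - 1002)² - h(S(E(-1, 3), 15), -149) = (-829 - 1002)² - √2*√(-149) = (-1831)² - √2*I*√149 = 3352561 - I*√298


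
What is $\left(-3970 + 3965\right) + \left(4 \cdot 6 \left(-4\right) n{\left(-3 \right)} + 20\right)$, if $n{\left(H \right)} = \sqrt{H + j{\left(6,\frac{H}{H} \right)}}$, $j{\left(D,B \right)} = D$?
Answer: $15 - 96 \sqrt{3} \approx -151.28$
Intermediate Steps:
$n{\left(H \right)} = \sqrt{6 + H}$ ($n{\left(H \right)} = \sqrt{H + 6} = \sqrt{6 + H}$)
$\left(-3970 + 3965\right) + \left(4 \cdot 6 \left(-4\right) n{\left(-3 \right)} + 20\right) = \left(-3970 + 3965\right) + \left(4 \cdot 6 \left(-4\right) \sqrt{6 - 3} + 20\right) = -5 + \left(24 \left(-4\right) \sqrt{3} + 20\right) = -5 + \left(- 96 \sqrt{3} + 20\right) = -5 + \left(20 - 96 \sqrt{3}\right) = 15 - 96 \sqrt{3}$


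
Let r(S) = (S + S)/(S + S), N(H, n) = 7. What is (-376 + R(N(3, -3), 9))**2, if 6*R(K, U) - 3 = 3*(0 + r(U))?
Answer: 140625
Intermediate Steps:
r(S) = 1 (r(S) = (2*S)/((2*S)) = (2*S)*(1/(2*S)) = 1)
R(K, U) = 1 (R(K, U) = 1/2 + (3*(0 + 1))/6 = 1/2 + (3*1)/6 = 1/2 + (1/6)*3 = 1/2 + 1/2 = 1)
(-376 + R(N(3, -3), 9))**2 = (-376 + 1)**2 = (-375)**2 = 140625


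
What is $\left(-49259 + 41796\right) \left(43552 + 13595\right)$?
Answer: $-426488061$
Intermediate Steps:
$\left(-49259 + 41796\right) \left(43552 + 13595\right) = \left(-7463\right) 57147 = -426488061$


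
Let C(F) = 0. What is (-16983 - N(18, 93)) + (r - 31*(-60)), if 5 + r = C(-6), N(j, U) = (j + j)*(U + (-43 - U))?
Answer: -13580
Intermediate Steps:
N(j, U) = -86*j (N(j, U) = (2*j)*(-43) = -86*j)
r = -5 (r = -5 + 0 = -5)
(-16983 - N(18, 93)) + (r - 31*(-60)) = (-16983 - (-86)*18) + (-5 - 31*(-60)) = (-16983 - 1*(-1548)) + (-5 + 1860) = (-16983 + 1548) + 1855 = -15435 + 1855 = -13580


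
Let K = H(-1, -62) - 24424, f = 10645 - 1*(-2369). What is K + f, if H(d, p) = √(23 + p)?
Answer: -11410 + I*√39 ≈ -11410.0 + 6.245*I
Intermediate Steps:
f = 13014 (f = 10645 + 2369 = 13014)
K = -24424 + I*√39 (K = √(23 - 62) - 24424 = √(-39) - 24424 = I*√39 - 24424 = -24424 + I*√39 ≈ -24424.0 + 6.245*I)
K + f = (-24424 + I*√39) + 13014 = -11410 + I*√39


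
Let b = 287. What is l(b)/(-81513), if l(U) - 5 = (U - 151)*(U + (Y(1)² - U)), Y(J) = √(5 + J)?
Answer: -821/81513 ≈ -0.010072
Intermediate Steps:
l(U) = -901 + 6*U (l(U) = 5 + (U - 151)*(U + ((√(5 + 1))² - U)) = 5 + (-151 + U)*(U + ((√6)² - U)) = 5 + (-151 + U)*(U + (6 - U)) = 5 + (-151 + U)*6 = 5 + (-906 + 6*U) = -901 + 6*U)
l(b)/(-81513) = (-901 + 6*287)/(-81513) = (-901 + 1722)*(-1/81513) = 821*(-1/81513) = -821/81513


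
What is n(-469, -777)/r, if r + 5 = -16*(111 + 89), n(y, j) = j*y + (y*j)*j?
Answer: 282784488/3205 ≈ 88232.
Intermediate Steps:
n(y, j) = j*y + y*j² (n(y, j) = j*y + (j*y)*j = j*y + y*j²)
r = -3205 (r = -5 - 16*(111 + 89) = -5 - 16*200 = -5 - 3200 = -3205)
n(-469, -777)/r = -777*(-469)*(1 - 777)/(-3205) = -777*(-469)*(-776)*(-1/3205) = -282784488*(-1/3205) = 282784488/3205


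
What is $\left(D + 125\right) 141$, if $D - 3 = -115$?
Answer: $1833$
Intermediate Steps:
$D = -112$ ($D = 3 - 115 = -112$)
$\left(D + 125\right) 141 = \left(-112 + 125\right) 141 = 13 \cdot 141 = 1833$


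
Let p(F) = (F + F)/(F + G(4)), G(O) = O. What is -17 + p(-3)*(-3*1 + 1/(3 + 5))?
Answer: ¼ ≈ 0.25000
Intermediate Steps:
p(F) = 2*F/(4 + F) (p(F) = (F + F)/(F + 4) = (2*F)/(4 + F) = 2*F/(4 + F))
-17 + p(-3)*(-3*1 + 1/(3 + 5)) = -17 + (2*(-3)/(4 - 3))*(-3*1 + 1/(3 + 5)) = -17 + (2*(-3)/1)*(-3 + 1/8) = -17 + (2*(-3)*1)*(-3 + ⅛) = -17 - 6*(-23/8) = -17 + 69/4 = ¼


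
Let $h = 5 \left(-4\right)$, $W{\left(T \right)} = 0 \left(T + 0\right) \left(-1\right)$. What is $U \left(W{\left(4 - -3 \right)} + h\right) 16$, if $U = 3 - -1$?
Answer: $-1280$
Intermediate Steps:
$W{\left(T \right)} = 0$ ($W{\left(T \right)} = 0 T \left(-1\right) = 0 \left(-1\right) = 0$)
$h = -20$
$U = 4$ ($U = 3 + 1 = 4$)
$U \left(W{\left(4 - -3 \right)} + h\right) 16 = 4 \left(0 - 20\right) 16 = 4 \left(-20\right) 16 = \left(-80\right) 16 = -1280$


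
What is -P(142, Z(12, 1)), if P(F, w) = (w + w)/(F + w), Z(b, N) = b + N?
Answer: -26/155 ≈ -0.16774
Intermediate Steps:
Z(b, N) = N + b
P(F, w) = 2*w/(F + w) (P(F, w) = (2*w)/(F + w) = 2*w/(F + w))
-P(142, Z(12, 1)) = -2*(1 + 12)/(142 + (1 + 12)) = -2*13/(142 + 13) = -2*13/155 = -1*26/155 = -26/155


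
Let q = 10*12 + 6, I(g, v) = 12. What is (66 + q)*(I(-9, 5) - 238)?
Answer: -43392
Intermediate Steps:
q = 126 (q = 120 + 6 = 126)
(66 + q)*(I(-9, 5) - 238) = (66 + 126)*(12 - 238) = 192*(-226) = -43392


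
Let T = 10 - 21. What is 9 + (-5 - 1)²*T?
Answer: -387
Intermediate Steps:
T = -11
9 + (-5 - 1)²*T = 9 + (-5 - 1)²*(-11) = 9 + (-6)²*(-11) = 9 + 36*(-11) = 9 - 396 = -387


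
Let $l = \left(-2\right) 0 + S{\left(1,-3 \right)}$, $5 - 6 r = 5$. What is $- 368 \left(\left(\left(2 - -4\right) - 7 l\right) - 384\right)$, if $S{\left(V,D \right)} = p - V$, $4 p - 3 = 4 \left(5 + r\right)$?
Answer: $151340$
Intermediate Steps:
$r = 0$ ($r = \frac{5}{6} - \frac{5}{6} = 0$)
$p = \frac{23}{4}$ ($p = \frac{3}{4} + \frac{4 \left(5 + 0\right)}{4} = \frac{3}{4} + \frac{4 \cdot 5}{4} = \frac{3}{4} + \frac{1}{4} \cdot 20 = \frac{3}{4} + 5 = \frac{23}{4} \approx 5.75$)
$S{\left(V,D \right)} = \frac{23}{4} - V$
$l = \frac{19}{4}$ ($l = \left(-2\right) 0 + \left(\frac{23}{4} - 1\right) = 0 + \left(\frac{23}{4} - 1\right) = 0 + \frac{19}{4} = \frac{19}{4} \approx 4.75$)
$- 368 \left(\left(\left(2 - -4\right) - 7 l\right) - 384\right) = - 368 \left(\left(\left(2 - -4\right) - \frac{133}{4}\right) - 384\right) = - 368 \left(\left(\left(2 + 4\right) - \frac{133}{4}\right) - 384\right) = - 368 \left(\left(6 - \frac{133}{4}\right) - 384\right) = - 368 \left(- \frac{109}{4} - 384\right) = \left(-368\right) \left(- \frac{1645}{4}\right) = 151340$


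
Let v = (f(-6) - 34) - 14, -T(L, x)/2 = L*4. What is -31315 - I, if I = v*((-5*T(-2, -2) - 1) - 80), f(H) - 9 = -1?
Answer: -37755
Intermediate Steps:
f(H) = 8 (f(H) = 9 - 1 = 8)
T(L, x) = -8*L (T(L, x) = -2*L*4 = -8*L)
v = -40 (v = (8 - 34) - 14 = -26 - 14 = -40)
I = 6440 (I = -40*((-(-40)*(-2) - 1) - 80) = -40*((-5*16 - 1) - 80) = -40*((-80 - 1) - 80) = -40*(-81 - 80) = -40*(-161) = 6440)
-31315 - I = -31315 - 1*6440 = -31315 - 6440 = -37755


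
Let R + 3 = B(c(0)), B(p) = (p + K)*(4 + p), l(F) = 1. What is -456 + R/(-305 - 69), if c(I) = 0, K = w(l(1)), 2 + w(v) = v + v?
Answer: -170541/374 ≈ -455.99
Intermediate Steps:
w(v) = -2 + 2*v (w(v) = -2 + (v + v) = -2 + 2*v)
K = 0 (K = -2 + 2*1 = -2 + 2 = 0)
B(p) = p*(4 + p) (B(p) = (p + 0)*(4 + p) = p*(4 + p))
R = -3 (R = -3 + 0*(4 + 0) = -3 + 0*4 = -3 + 0 = -3)
-456 + R/(-305 - 69) = -456 - 3/(-305 - 69) = -456 - 3/(-374) = -456 - 1/374*(-3) = -456 + 3/374 = -170541/374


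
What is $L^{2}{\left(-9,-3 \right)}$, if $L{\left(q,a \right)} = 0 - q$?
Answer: $81$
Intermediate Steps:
$L{\left(q,a \right)} = - q$
$L^{2}{\left(-9,-3 \right)} = \left(\left(-1\right) \left(-9\right)\right)^{2} = 9^{2} = 81$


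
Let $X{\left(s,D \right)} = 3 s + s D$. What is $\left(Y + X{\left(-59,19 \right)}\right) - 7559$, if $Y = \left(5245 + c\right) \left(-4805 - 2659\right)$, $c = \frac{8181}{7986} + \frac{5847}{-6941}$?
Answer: $- \frac{32888029289873}{839861} \approx -3.9159 \cdot 10^{7}$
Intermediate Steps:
$c = \frac{305763}{1679722}$ ($c = 8181 \cdot \frac{1}{7986} + 5847 \left(- \frac{1}{6941}\right) = \frac{2727}{2662} - \frac{5847}{6941} = \frac{305763}{1679722} \approx 0.18203$)
$X{\left(s,D \right)} = 3 s + D s$
$Y = - \frac{32880590640996}{839861}$ ($Y = \left(5245 + \frac{305763}{1679722}\right) \left(-4805 - 2659\right) = \frac{8810447653}{1679722} \left(-7464\right) = - \frac{32880590640996}{839861} \approx -3.915 \cdot 10^{7}$)
$\left(Y + X{\left(-59,19 \right)}\right) - 7559 = \left(- \frac{32880590640996}{839861} - 59 \left(3 + 19\right)\right) - 7559 = \left(- \frac{32880590640996}{839861} - 1298\right) - 7559 = - \frac{32881680780574}{839861} - 7559 = - \frac{32888029289873}{839861}$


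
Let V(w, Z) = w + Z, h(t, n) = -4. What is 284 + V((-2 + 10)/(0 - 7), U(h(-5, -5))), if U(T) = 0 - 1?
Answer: 1973/7 ≈ 281.86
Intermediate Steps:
U(T) = -1
V(w, Z) = Z + w
284 + V((-2 + 10)/(0 - 7), U(h(-5, -5))) = 284 + (-1 + (-2 + 10)/(0 - 7)) = 284 + (-1 + 8/(-7)) = 284 + (-1 + 8*(-⅐)) = 284 + (-1 - 8/7) = 284 - 15/7 = 1973/7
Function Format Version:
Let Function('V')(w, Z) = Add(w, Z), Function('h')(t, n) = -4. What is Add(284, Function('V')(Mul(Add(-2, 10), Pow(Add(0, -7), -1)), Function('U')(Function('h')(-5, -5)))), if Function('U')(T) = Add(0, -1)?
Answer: Rational(1973, 7) ≈ 281.86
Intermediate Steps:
Function('U')(T) = -1
Function('V')(w, Z) = Add(Z, w)
Add(284, Function('V')(Mul(Add(-2, 10), Pow(Add(0, -7), -1)), Function('U')(Function('h')(-5, -5)))) = Add(284, Add(-1, Mul(Add(-2, 10), Pow(Add(0, -7), -1)))) = Add(284, Add(-1, Mul(8, Pow(-7, -1)))) = Add(284, Add(-1, Mul(8, Rational(-1, 7)))) = Add(284, Add(-1, Rational(-8, 7))) = Add(284, Rational(-15, 7)) = Rational(1973, 7)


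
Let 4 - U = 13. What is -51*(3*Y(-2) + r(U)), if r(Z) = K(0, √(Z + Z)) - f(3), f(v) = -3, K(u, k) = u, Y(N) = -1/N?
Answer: -459/2 ≈ -229.50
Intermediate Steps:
U = -9 (U = 4 - 1*13 = 4 - 13 = -9)
r(Z) = 3 (r(Z) = 0 - 1*(-3) = 0 + 3 = 3)
-51*(3*Y(-2) + r(U)) = -51*(3*(-1/(-2)) + 3) = -51*(3*(-1*(-½)) + 3) = -51*(3*(½) + 3) = -51*(3/2 + 3) = -51*9/2 = -459/2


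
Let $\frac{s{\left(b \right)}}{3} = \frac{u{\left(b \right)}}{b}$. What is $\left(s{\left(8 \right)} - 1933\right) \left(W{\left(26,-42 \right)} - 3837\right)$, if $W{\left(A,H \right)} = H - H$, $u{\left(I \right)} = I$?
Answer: $7405410$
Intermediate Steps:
$W{\left(A,H \right)} = 0$
$s{\left(b \right)} = 3$ ($s{\left(b \right)} = 3 \frac{b}{b} = 3 \cdot 1 = 3$)
$\left(s{\left(8 \right)} - 1933\right) \left(W{\left(26,-42 \right)} - 3837\right) = \left(3 - 1933\right) \left(0 - 3837\right) = \left(-1930\right) \left(-3837\right) = 7405410$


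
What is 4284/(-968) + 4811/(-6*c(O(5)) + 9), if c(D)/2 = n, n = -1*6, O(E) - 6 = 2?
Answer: 1077511/19602 ≈ 54.969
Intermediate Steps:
O(E) = 8 (O(E) = 6 + 2 = 8)
n = -6
c(D) = -12 (c(D) = 2*(-6) = -12)
4284/(-968) + 4811/(-6*c(O(5)) + 9) = 4284/(-968) + 4811/(-6*(-12) + 9) = 4284*(-1/968) + 4811/(72 + 9) = -1071/242 + 4811/81 = 1077511/19602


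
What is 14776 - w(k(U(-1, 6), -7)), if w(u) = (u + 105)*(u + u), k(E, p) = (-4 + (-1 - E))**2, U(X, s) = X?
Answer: 10904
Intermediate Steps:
k(E, p) = (-5 - E)**2
w(u) = 2*u*(105 + u) (w(u) = (105 + u)*(2*u) = 2*u*(105 + u))
14776 - w(k(U(-1, 6), -7)) = 14776 - 2*(5 - 1)**2*(105 + (5 - 1)**2) = 14776 - 2*4**2*(105 + 4**2) = 14776 - 2*16*(105 + 16) = 14776 - 2*16*121 = 14776 - 1*3872 = 14776 - 3872 = 10904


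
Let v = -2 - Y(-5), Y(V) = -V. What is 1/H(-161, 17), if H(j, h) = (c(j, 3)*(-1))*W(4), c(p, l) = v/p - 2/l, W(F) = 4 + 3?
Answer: 69/301 ≈ 0.22924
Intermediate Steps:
v = -7 (v = -2 - (-1)*(-5) = -2 - 1*5 = -2 - 5 = -7)
W(F) = 7
c(p, l) = -7/p - 2/l
H(j, h) = 14/3 + 49/j (H(j, h) = ((-7/j - 2/3)*(-1))*7 = ((-2/3 - 7/j)*(-1))*7 = (2/3 + 7/j)*7 = 14/3 + 49/j)
1/H(-161, 17) = 1/(14/3 + 49/(-161)) = 1/(14/3 + 49*(-1/161)) = 1/(14/3 - 7/23) = 1/(301/69) = 69/301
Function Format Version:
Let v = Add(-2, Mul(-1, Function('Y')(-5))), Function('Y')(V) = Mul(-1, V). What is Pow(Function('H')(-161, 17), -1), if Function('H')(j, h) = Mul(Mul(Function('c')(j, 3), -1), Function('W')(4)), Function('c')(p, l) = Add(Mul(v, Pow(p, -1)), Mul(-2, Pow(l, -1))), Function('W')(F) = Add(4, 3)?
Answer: Rational(69, 301) ≈ 0.22924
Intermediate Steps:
v = -7 (v = Add(-2, Mul(-1, Mul(-1, -5))) = Add(-2, Mul(-1, 5)) = Add(-2, -5) = -7)
Function('W')(F) = 7
Function('c')(p, l) = Add(Mul(-7, Pow(p, -1)), Mul(-2, Pow(l, -1)))
Function('H')(j, h) = Add(Rational(14, 3), Mul(49, Pow(j, -1))) (Function('H')(j, h) = Mul(Mul(Add(Mul(-7, Pow(j, -1)), Mul(-2, Pow(3, -1))), -1), 7) = Mul(Mul(Add(Mul(-7, Pow(j, -1)), Mul(-2, Rational(1, 3))), -1), 7) = Mul(Mul(Add(Mul(-7, Pow(j, -1)), Rational(-2, 3)), -1), 7) = Mul(Mul(Add(Rational(-2, 3), Mul(-7, Pow(j, -1))), -1), 7) = Mul(Add(Rational(2, 3), Mul(7, Pow(j, -1))), 7) = Add(Rational(14, 3), Mul(49, Pow(j, -1))))
Pow(Function('H')(-161, 17), -1) = Pow(Add(Rational(14, 3), Mul(49, Pow(-161, -1))), -1) = Pow(Add(Rational(14, 3), Mul(49, Rational(-1, 161))), -1) = Pow(Add(Rational(14, 3), Rational(-7, 23)), -1) = Pow(Rational(301, 69), -1) = Rational(69, 301)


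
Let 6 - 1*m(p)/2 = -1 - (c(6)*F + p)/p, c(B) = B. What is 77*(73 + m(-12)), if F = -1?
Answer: 6930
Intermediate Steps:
m(p) = 14 + 2*(-6 + p)/p (m(p) = 12 - 2*(-1 - (6*(-1) + p)/p) = 12 - 2*(-1 - (-6 + p)/p) = 12 + (2 + 2*(-6 + p)/p) = 14 + 2*(-6 + p)/p)
77*(73 + m(-12)) = 77*(73 + (16 - 12/(-12))) = 77*(73 + (16 - 12*(-1/12))) = 77*(73 + (16 + 1)) = 77*(73 + 17) = 77*90 = 6930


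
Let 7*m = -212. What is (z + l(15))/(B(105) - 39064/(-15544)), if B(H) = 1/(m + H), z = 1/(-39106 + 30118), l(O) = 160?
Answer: 1461360060931/23075881080 ≈ 63.328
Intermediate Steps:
m = -212/7 (m = (⅐)*(-212) = -212/7 ≈ -30.286)
z = -1/8988 (z = 1/(-8988) = -1/8988 ≈ -0.00011126)
B(H) = 1/(-212/7 + H)
(z + l(15))/(B(105) - 39064/(-15544)) = (-1/8988 + 160)/(7/(-212 + 7*105) - 39064/(-15544)) = 1438079/(8988*(7/(-212 + 735) - 39064*(-1/15544))) = 1438079/(8988*(7/523 + 4883/1943)) = 1438079/(8988*(2567410/1016189)) = (1438079/8988)*(1016189/2567410) = 1461360060931/23075881080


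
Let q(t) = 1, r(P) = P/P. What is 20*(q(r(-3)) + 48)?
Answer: 980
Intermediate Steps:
r(P) = 1
20*(q(r(-3)) + 48) = 20*(1 + 48) = 20*49 = 980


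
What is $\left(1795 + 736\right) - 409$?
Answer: $2122$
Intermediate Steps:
$\left(1795 + 736\right) - 409 = 2531 - 409 = 2122$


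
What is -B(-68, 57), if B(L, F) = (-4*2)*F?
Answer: 456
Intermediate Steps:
B(L, F) = -8*F
-B(-68, 57) = -(-8)*57 = -1*(-456) = 456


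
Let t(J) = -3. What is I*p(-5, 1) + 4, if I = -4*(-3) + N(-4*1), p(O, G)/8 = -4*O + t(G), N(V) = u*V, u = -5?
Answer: 4356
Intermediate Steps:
N(V) = -5*V
p(O, G) = -24 - 32*O (p(O, G) = 8*(-4*O - 3) = 8*(-3 - 4*O) = -24 - 32*O)
I = 32 (I = -4*(-3) - (-20) = 12 - 5*(-4) = 12 + 20 = 32)
I*p(-5, 1) + 4 = 32*(-24 - 32*(-5)) + 4 = 32*(-24 + 160) + 4 = 32*136 + 4 = 4352 + 4 = 4356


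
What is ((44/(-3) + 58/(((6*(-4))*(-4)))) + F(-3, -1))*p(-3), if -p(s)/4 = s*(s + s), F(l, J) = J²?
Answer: 1881/2 ≈ 940.50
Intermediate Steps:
p(s) = -8*s² (p(s) = -4*s*(s + s) = -4*s*2*s = -8*s²)
((44/(-3) + 58/(((6*(-4))*(-4)))) + F(-3, -1))*p(-3) = ((44/(-3) + 58/(((6*(-4))*(-4)))) + (-1)²)*(-8*(-3)²) = ((44*(-⅓) + 58/((-24*(-4)))) + 1)*(-8*9) = ((-44/3 + 58/96) + 1)*(-72) = ((-44/3 + 58*(1/96)) + 1)*(-72) = ((-44/3 + 29/48) + 1)*(-72) = (-225/16 + 1)*(-72) = -209/16*(-72) = 1881/2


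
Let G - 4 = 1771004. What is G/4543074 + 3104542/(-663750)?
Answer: -119709791501/27920975625 ≈ -4.2875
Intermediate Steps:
G = 1771008 (G = 4 + 1771004 = 1771008)
G/4543074 + 3104542/(-663750) = 1771008/4543074 + 3104542/(-663750) = 1771008*(1/4543074) + 3104542*(-1/663750) = 295168/757179 - 1552271/331875 = -119709791501/27920975625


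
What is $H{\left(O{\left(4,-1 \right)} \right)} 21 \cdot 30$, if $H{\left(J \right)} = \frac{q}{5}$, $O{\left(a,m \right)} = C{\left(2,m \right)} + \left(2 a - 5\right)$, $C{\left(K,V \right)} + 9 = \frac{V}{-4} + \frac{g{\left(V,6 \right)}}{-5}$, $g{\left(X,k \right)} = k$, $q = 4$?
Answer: $504$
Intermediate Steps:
$C{\left(K,V \right)} = - \frac{51}{5} - \frac{V}{4}$ ($C{\left(K,V \right)} = -9 + \left(\frac{V}{-4} + \frac{6}{-5}\right) = -9 + \left(V \left(- \frac{1}{4}\right) + 6 \left(- \frac{1}{5}\right)\right) = -9 - \left(\frac{6}{5} + \frac{V}{4}\right) = - \frac{51}{5} - \frac{V}{4}$)
$O{\left(a,m \right)} = - \frac{76}{5} + 2 a - \frac{m}{4}$ ($O{\left(a,m \right)} = \left(- \frac{51}{5} - \frac{m}{4}\right) + \left(2 a - 5\right) = \left(- \frac{51}{5} - \frac{m}{4}\right) + \left(-5 + 2 a\right) = - \frac{76}{5} + 2 a - \frac{m}{4}$)
$H{\left(J \right)} = \frac{4}{5}$
$H{\left(O{\left(4,-1 \right)} \right)} 21 \cdot 30 = \frac{4}{5} \cdot 21 \cdot 30 = \frac{84}{5} \cdot 30 = 504$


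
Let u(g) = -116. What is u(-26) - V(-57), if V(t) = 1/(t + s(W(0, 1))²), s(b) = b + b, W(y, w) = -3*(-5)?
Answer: -97789/843 ≈ -116.00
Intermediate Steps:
W(y, w) = 15
s(b) = 2*b
V(t) = 1/(900 + t) (V(t) = 1/(t + (2*15)²) = 1/(t + 30²) = 1/(t + 900) = 1/(900 + t))
u(-26) - V(-57) = -116 - 1/(900 - 57) = -116 - 1/843 = -97789/843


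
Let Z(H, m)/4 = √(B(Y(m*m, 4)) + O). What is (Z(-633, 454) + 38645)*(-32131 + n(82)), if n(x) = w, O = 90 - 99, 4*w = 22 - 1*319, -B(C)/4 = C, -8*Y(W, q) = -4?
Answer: -4978287545/4 - 128821*I*√11 ≈ -1.2446e+9 - 4.2725e+5*I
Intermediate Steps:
Y(W, q) = ½ (Y(W, q) = -⅛*(-4) = ½)
B(C) = -4*C
w = -297/4 (w = (22 - 1*319)/4 = (22 - 319)/4 = (¼)*(-297) = -297/4 ≈ -74.250)
O = -9
n(x) = -297/4
Z(H, m) = 4*I*√11 (Z(H, m) = 4*√(-4*½ - 9) = 4*√(-2 - 9) = 4*√(-11) = 4*(I*√11) = 4*I*√11)
(Z(-633, 454) + 38645)*(-32131 + n(82)) = (4*I*√11 + 38645)*(-32131 - 297/4) = (38645 + 4*I*√11)*(-128821/4) = -4978287545/4 - 128821*I*√11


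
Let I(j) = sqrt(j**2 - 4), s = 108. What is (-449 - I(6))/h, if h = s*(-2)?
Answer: 449/216 + sqrt(2)/54 ≈ 2.1049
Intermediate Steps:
h = -216 (h = 108*(-2) = -216)
I(j) = sqrt(-4 + j**2)
(-449 - I(6))/h = (-449 - sqrt(-4 + 6**2))/(-216) = (-449 - sqrt(-4 + 36))*(-1/216) = (-449 - sqrt(32))*(-1/216) = (-449 - 4*sqrt(2))*(-1/216) = 449/216 + sqrt(2)/54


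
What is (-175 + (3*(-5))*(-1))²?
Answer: 25600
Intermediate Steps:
(-175 + (3*(-5))*(-1))² = (-175 - 15*(-1))² = (-175 + 15)² = (-160)² = 25600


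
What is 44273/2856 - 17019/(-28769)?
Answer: 1322296201/82164264 ≈ 16.093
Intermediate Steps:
44273/2856 - 17019/(-28769) = 44273*(1/2856) - 17019*(-1/28769) = 44273/2856 + 17019/28769 = 1322296201/82164264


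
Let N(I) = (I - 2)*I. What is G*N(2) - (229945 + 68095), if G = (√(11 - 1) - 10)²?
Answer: -298040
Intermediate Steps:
N(I) = I*(-2 + I) (N(I) = (-2 + I)*I = I*(-2 + I))
G = (-10 + √10)² (G = (√10 - 10)² = (-10 + √10)² ≈ 46.754)
G*N(2) - (229945 + 68095) = (10 - √10)²*(2*(-2 + 2)) - (229945 + 68095) = (10 - √10)²*(2*0) - 1*298040 = (10 - √10)²*0 - 298040 = 0 - 298040 = -298040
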